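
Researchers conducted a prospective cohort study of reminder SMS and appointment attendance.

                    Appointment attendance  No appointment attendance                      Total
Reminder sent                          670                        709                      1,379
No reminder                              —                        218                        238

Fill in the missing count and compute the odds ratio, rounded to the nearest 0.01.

The missing cell is in the unexposed row: 238 − 218 = 20.
So a = 670, b = 709, c = 20, d = 218.
OR = (a·d)/(b·c) = (670 × 218) / (709 × 20) = 146060 / 14180 = 10.30042

10.30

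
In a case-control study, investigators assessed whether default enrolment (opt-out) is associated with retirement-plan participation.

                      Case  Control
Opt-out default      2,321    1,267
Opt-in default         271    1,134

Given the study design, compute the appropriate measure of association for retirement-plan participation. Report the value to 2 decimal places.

7.67

Cells: a = 2321, b = 1267, c = 271, d = 1134.
This is a case-control study: participants were sampled on outcome status, so risks in the source population cannot be estimated directly — relative risk is not valid here. The odds ratio is the appropriate measure.
OR = (a·d)/(b·c) = (2321 × 1134) / (1267 × 271) = 2632014 / 343357 = 7.66553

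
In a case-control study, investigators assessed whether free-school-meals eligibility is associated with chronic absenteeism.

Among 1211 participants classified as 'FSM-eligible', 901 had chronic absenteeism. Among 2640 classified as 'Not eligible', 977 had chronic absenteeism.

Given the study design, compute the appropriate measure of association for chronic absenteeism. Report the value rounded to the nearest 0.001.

4.947

From the description: a = 901, b = 310, c = 977, d = 1663.
This is a case-control study: participants were sampled on outcome status, so risks in the source population cannot be estimated directly — relative risk is not valid here. The odds ratio is the appropriate measure.
OR = (a·d)/(b·c) = (901 × 1663) / (310 × 977) = 1498363 / 302870 = 4.94721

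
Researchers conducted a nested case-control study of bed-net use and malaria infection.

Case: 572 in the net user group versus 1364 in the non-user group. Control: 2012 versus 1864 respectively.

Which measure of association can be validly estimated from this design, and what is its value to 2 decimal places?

From the description: a = 572, b = 2012, c = 1364, d = 1864.
This is a nested case-control study: participants were sampled on outcome status, so risks in the source population cannot be estimated directly — relative risk is not valid here. The odds ratio is the appropriate measure.
OR = (a·d)/(b·c) = (572 × 1864) / (2012 × 1364) = 1066208 / 2744368 = 0.38851

0.39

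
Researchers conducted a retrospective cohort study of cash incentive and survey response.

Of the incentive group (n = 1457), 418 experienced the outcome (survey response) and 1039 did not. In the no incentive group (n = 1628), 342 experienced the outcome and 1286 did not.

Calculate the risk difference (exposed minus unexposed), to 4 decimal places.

0.0768

From the description: a = 418, b = 1039, c = 342, d = 1286.
Risk in exposed = 418/1457 = 0.286891; risk in unexposed = 342/1628 = 0.210074.
Risk difference = 0.286891 − 0.210074 = 0.076817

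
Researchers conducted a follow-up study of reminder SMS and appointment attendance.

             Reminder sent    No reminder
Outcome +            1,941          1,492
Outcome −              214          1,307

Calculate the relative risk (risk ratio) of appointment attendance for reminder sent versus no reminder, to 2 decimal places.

Reading the table with exposure as columns: a = 1941 (Reminder sent, case), b = 214 (Reminder sent, non-case), c = 1492 (No reminder, case), d = 1307.
Risk in exposed = 1941/2155 = 0.90070; risk in unexposed = 1492/2799 = 0.53305.
RR = 0.90070 / 0.53305 = 1.68971
The risk among the exposed is 1.69 times that among the unexposed.

1.69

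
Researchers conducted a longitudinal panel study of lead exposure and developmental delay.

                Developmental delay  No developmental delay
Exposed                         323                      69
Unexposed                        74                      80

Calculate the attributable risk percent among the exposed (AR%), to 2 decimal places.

Cells: a = 323, b = 69, c = 74, d = 80.
Risk in exposed = 323/392 = 0.82398; risk in unexposed = 74/154 = 0.48052.
RR = 0.82398/0.48052 = 1.71477
AR% = (RR − 1)/RR × 100 = (1.71477 − 1)/1.71477 × 100 = 41.6831%

41.68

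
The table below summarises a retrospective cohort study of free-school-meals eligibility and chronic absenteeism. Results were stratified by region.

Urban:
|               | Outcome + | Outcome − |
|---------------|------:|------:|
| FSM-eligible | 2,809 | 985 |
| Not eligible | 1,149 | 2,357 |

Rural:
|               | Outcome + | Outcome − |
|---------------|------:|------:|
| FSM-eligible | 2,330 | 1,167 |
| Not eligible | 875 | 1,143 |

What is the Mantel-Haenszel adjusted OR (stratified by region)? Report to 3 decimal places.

4.086

OR_MH = Σ(aᵢdᵢ/nᵢ) / Σ(bᵢcᵢ/nᵢ), where nᵢ is the stratum total.
Stratum 1 (Urban): n = 7300; a·d/n = 2809·2357/7300 = 906.9607; b·c/n = 985·1149/7300 = 155.0363
Stratum 2 (Rural): n = 5515; a·d/n = 2330·1143/5515 = 482.8994; b·c/n = 1167·875/5515 = 185.1541
OR_MH = (906.9607 + 482.8994) / (155.0363 + 185.1541) = 1389.8601 / 340.1904 = 4.08554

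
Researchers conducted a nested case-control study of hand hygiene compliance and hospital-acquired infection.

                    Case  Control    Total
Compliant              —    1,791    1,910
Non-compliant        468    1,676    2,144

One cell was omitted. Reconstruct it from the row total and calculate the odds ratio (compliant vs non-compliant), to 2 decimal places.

The missing cell is in the exposed row: 1910 − 1791 = 119.
So a = 119, b = 1791, c = 468, d = 1676.
OR = (a·d)/(b·c) = (119 × 1676) / (1791 × 468) = 199444 / 838188 = 0.23795

0.24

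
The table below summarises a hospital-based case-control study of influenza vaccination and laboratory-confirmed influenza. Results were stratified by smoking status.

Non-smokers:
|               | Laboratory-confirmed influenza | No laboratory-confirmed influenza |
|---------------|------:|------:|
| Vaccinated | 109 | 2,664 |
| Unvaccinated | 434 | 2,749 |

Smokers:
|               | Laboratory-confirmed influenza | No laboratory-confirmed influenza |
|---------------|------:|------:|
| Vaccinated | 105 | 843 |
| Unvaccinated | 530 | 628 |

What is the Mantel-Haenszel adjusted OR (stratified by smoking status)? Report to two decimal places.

0.20

OR_MH = Σ(aᵢdᵢ/nᵢ) / Σ(bᵢcᵢ/nᵢ), where nᵢ is the stratum total.
Stratum 1 (Non-smokers): n = 5956; a·d/n = 109·2749/5956 = 50.3091; b·c/n = 2664·434/5956 = 194.1195
Stratum 2 (Smokers): n = 2106; a·d/n = 105·628/2106 = 31.3105; b·c/n = 843·530/2106 = 212.1510
OR_MH = (50.3091 + 31.3105) / (194.1195 + 212.1510) = 81.6196 / 406.2705 = 0.20090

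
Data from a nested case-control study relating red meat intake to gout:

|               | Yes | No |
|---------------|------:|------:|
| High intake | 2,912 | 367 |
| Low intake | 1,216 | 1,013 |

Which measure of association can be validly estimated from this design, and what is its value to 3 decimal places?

Cells: a = 2912, b = 367, c = 1216, d = 1013.
This is a nested case-control study: participants were sampled on outcome status, so risks in the source population cannot be estimated directly — relative risk is not valid here. The odds ratio is the appropriate measure.
OR = (a·d)/(b·c) = (2912 × 1013) / (367 × 1216) = 2949856 / 446272 = 6.61000

6.610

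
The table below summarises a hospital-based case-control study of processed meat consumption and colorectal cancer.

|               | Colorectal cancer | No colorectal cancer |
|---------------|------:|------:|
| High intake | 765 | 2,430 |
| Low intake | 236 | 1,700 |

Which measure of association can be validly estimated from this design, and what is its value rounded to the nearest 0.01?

2.27

Cells: a = 765, b = 2430, c = 236, d = 1700.
This is a hospital-based case-control study: participants were sampled on outcome status, so risks in the source population cannot be estimated directly — relative risk is not valid here. The odds ratio is the appropriate measure.
OR = (a·d)/(b·c) = (765 × 1700) / (2430 × 236) = 1300500 / 573480 = 2.26773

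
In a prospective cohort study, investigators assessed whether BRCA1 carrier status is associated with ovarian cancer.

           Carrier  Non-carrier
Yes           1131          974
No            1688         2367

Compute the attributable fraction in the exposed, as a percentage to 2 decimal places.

27.34

Reading the table with exposure as columns: a = 1131 (Carrier, case), b = 1688 (Carrier, non-case), c = 974 (Non-carrier, case), d = 2367.
Risk in exposed = 1131/2819 = 0.40121; risk in unexposed = 974/3341 = 0.29153.
RR = 0.40121/0.29153 = 1.37621
AR% = (RR − 1)/RR × 100 = (1.37621 − 1)/1.37621 × 100 = 27.3367%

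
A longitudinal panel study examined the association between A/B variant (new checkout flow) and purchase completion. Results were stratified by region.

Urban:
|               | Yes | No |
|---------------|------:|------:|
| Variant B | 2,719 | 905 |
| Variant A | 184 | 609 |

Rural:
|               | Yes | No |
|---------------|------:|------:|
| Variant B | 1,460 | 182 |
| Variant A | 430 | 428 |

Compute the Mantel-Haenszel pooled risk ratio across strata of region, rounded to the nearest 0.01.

2.28

RR_MH = Σ(aᵢ·n₀ᵢ/nᵢ) / Σ(cᵢ·n₁ᵢ/nᵢ), with n₁ᵢ = aᵢ+bᵢ (exposed), n₀ᵢ = cᵢ+dᵢ (unexposed), nᵢ = n₁ᵢ+n₀ᵢ.
Stratum 1 (Urban): n₁ = 3624, n₀ = 793, n = 4417; a·n₀/n = 2719·793/4417 = 488.1519; c·n₁/n = 184·3624/4417 = 150.9658
Stratum 2 (Rural): n₁ = 1642, n₀ = 858, n = 2500; a·n₀/n = 1460·858/2500 = 501.0720; c·n₁/n = 430·1642/2500 = 282.4240
RR_MH = (488.1519 + 501.0720) / (150.9658 + 282.4240) = 989.2239 / 433.3898 = 2.28253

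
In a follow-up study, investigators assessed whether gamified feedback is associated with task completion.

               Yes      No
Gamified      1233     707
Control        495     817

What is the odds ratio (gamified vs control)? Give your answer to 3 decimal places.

2.878

Cells: a = 1233, b = 707, c = 495, d = 817.
OR = (a·d)/(b·c) = (1233 × 817) / (707 × 495) = 1007361 / 349965 = 2.87846
The odds of task completion are about 2.88 times as high in the gamified group.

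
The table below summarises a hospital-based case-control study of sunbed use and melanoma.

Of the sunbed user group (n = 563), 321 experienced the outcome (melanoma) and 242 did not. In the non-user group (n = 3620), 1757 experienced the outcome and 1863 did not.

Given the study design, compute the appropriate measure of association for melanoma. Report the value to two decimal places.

1.41

From the description: a = 321, b = 242, c = 1757, d = 1863.
This is a hospital-based case-control study: participants were sampled on outcome status, so risks in the source population cannot be estimated directly — relative risk is not valid here. The odds ratio is the appropriate measure.
OR = (a·d)/(b·c) = (321 × 1863) / (242 × 1757) = 598023 / 425194 = 1.40647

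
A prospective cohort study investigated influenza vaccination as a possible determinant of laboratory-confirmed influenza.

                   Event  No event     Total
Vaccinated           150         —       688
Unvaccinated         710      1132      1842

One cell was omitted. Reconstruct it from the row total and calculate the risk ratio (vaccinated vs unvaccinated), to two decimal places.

0.57

The missing cell is in the exposed row: 688 − 150 = 538.
So a = 150, b = 538, c = 710, d = 1132.
RR = [a/(a+b)] / [c/(c+d)] = (150/688) / (710/1842) = 0.21802/0.38545 = 0.56563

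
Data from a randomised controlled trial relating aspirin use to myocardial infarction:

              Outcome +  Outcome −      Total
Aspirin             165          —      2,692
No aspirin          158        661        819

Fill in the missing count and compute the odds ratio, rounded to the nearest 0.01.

The missing cell is in the exposed row: 2692 − 165 = 2527.
So a = 165, b = 2527, c = 158, d = 661.
OR = (a·d)/(b·c) = (165 × 661) / (2527 × 158) = 109065 / 399266 = 0.27316

0.27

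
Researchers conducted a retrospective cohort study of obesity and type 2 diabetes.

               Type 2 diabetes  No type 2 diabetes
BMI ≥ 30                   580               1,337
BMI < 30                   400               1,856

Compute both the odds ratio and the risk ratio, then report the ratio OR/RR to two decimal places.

Cells: a = 580, b = 1337, c = 400, d = 1856.
OR = (580·1856)/(1337·400) = 1076480/534800 = 2.01286
Risk in exposed = 580/1917 = 0.30256; risk in unexposed = 400/2256 = 0.17730; RR = 1.70642
OR/RR = 2.01286 / 1.70642 = 1.17959
The outcome is not rare, so the OR lies further from 1 than the RR.

1.18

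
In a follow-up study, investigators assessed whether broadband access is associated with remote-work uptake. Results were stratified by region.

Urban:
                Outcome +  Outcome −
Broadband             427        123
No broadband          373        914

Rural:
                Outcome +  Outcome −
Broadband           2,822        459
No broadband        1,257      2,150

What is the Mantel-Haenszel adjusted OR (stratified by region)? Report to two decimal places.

10.06

OR_MH = Σ(aᵢdᵢ/nᵢ) / Σ(bᵢcᵢ/nᵢ), where nᵢ is the stratum total.
Stratum 1 (Urban): n = 1837; a·d/n = 427·914/1837 = 212.4540; b·c/n = 123·373/1837 = 24.9750
Stratum 2 (Rural): n = 6688; a·d/n = 2822·2150/6688 = 907.1920; b·c/n = 459·1257/6688 = 86.2684
OR_MH = (212.4540 + 907.1920) / (24.9750 + 86.2684) = 1119.6460 / 111.2434 = 10.06484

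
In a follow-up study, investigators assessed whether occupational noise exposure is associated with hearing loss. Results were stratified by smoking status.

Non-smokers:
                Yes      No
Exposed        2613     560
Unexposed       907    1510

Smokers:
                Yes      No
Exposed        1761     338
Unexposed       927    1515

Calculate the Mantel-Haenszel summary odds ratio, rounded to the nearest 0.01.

8.09

OR_MH = Σ(aᵢdᵢ/nᵢ) / Σ(bᵢcᵢ/nᵢ), where nᵢ is the stratum total.
Stratum 1 (Non-smokers): n = 5590; a·d/n = 2613·1510/5590 = 705.8372; b·c/n = 560·907/5590 = 90.8623
Stratum 2 (Smokers): n = 4541; a·d/n = 1761·1515/4541 = 587.5171; b·c/n = 338·927/4541 = 68.9993
OR_MH = (705.8372 + 587.5171) / (90.8623 + 68.9993) = 1293.3543 / 159.8616 = 8.09046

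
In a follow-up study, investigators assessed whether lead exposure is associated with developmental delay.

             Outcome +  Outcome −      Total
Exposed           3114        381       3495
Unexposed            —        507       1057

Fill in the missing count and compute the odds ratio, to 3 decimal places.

7.534

The missing cell is in the unexposed row: 1057 − 507 = 550.
So a = 3114, b = 381, c = 550, d = 507.
OR = (a·d)/(b·c) = (3114 × 507) / (381 × 550) = 1578798 / 209550 = 7.53423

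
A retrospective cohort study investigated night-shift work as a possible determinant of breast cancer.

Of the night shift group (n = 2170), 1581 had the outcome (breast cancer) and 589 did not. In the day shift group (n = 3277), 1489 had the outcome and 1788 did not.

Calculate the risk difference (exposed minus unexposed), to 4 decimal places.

0.2742

From the description: a = 1581, b = 589, c = 1489, d = 1788.
Risk in exposed = 1581/2170 = 0.728571; risk in unexposed = 1489/3277 = 0.454379.
Risk difference = 0.728571 − 0.454379 = 0.274192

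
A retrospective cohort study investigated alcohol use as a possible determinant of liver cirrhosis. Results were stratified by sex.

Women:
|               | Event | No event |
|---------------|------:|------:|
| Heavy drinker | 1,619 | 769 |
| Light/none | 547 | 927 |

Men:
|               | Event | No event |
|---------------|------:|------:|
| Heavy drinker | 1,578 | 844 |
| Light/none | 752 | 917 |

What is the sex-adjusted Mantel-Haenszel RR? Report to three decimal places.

1.610

RR_MH = Σ(aᵢ·n₀ᵢ/nᵢ) / Σ(cᵢ·n₁ᵢ/nᵢ), with n₁ᵢ = aᵢ+bᵢ (exposed), n₀ᵢ = cᵢ+dᵢ (unexposed), nᵢ = n₁ᵢ+n₀ᵢ.
Stratum 1 (Women): n₁ = 2388, n₀ = 1474, n = 3862; a·n₀/n = 1619·1474/3862 = 617.9197; c·n₁/n = 547·2388/3862 = 338.2279
Stratum 2 (Men): n₁ = 2422, n₀ = 1669, n = 4091; a·n₀/n = 1578·1669/4091 = 643.7746; c·n₁/n = 752·2422/4091 = 445.2075
RR_MH = (617.9197 + 643.7746) / (338.2279 + 445.2075) = 1261.6944 / 783.4354 = 1.61046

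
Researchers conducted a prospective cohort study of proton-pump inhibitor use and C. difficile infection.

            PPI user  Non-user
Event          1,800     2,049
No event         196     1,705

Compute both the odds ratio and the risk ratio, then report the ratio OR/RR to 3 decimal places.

4.625

Reading the table with exposure as columns: a = 1800 (PPI user, case), b = 196 (PPI user, non-case), c = 2049 (Non-user, case), d = 1705.
OR = (1800·1705)/(196·2049) = 3069000/401604 = 7.64186
Risk in exposed = 1800/1996 = 0.90180; risk in unexposed = 2049/3754 = 0.54582; RR = 1.65221
OR/RR = 7.64186 / 1.65221 = 4.62524
The outcome is not rare, so the OR lies further from 1 than the RR.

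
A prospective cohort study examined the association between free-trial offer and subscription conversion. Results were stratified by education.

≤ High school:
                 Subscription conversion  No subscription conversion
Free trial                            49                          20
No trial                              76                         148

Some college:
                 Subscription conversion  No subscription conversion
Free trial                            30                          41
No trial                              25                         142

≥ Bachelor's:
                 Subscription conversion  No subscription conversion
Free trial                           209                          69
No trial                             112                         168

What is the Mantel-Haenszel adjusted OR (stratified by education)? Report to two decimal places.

4.52

OR_MH = Σ(aᵢdᵢ/nᵢ) / Σ(bᵢcᵢ/nᵢ), where nᵢ is the stratum total.
Stratum 1 (≤ High school): n = 293; a·d/n = 49·148/293 = 24.7509; b·c/n = 20·76/293 = 5.1877
Stratum 2 (Some college): n = 238; a·d/n = 30·142/238 = 17.8992; b·c/n = 41·25/238 = 4.3067
Stratum 3 (≥ Bachelor's): n = 558; a·d/n = 209·168/558 = 62.9247; b·c/n = 69·112/558 = 13.8495
OR_MH = (24.7509 + 17.8992 + 62.9247) / (5.1877 + 4.3067 + 13.8495) = 105.5747 / 23.3439 = 4.52258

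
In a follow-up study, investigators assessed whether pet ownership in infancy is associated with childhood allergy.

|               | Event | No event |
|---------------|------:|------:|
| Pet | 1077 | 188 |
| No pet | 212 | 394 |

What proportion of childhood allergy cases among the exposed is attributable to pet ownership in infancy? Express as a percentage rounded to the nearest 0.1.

58.9

Cells: a = 1077, b = 188, c = 212, d = 394.
Risk in exposed = 1077/1265 = 0.85138; risk in unexposed = 212/606 = 0.34983.
RR = 0.85138/0.34983 = 2.43367
AR% = (RR − 1)/RR × 100 = (2.43367 − 1)/2.43367 × 100 = 58.9098%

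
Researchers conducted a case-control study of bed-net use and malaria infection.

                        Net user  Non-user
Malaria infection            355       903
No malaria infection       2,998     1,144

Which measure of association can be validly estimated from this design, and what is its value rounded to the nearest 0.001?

Reading the table with exposure as columns: a = 355 (Net user, case), b = 2998 (Net user, non-case), c = 903 (Non-user, case), d = 1144.
This is a case-control study: participants were sampled on outcome status, so risks in the source population cannot be estimated directly — relative risk is not valid here. The odds ratio is the appropriate measure.
OR = (a·d)/(b·c) = (355 × 1144) / (2998 × 903) = 406120 / 2707194 = 0.15002

0.150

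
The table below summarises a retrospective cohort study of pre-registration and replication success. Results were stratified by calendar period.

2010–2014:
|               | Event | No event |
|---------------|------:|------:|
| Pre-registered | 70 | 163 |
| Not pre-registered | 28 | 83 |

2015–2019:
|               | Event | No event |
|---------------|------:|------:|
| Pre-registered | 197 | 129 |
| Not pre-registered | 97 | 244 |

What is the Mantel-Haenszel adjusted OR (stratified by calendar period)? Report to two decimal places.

2.78

OR_MH = Σ(aᵢdᵢ/nᵢ) / Σ(bᵢcᵢ/nᵢ), where nᵢ is the stratum total.
Stratum 1 (2010–2014): n = 344; a·d/n = 70·83/344 = 16.8895; b·c/n = 163·28/344 = 13.2674
Stratum 2 (2015–2019): n = 667; a·d/n = 197·244/667 = 72.0660; b·c/n = 129·97/667 = 18.7601
OR_MH = (16.8895 + 72.0660) / (13.2674 + 18.7601) = 88.9555 / 32.0276 = 2.77747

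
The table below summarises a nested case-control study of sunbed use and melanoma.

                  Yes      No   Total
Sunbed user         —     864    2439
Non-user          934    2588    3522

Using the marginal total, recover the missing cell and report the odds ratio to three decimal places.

5.051

The missing cell is in the exposed row: 2439 − 864 = 1575.
So a = 1575, b = 864, c = 934, d = 2588.
OR = (a·d)/(b·c) = (1575 × 2588) / (864 × 934) = 4076100 / 806976 = 5.05108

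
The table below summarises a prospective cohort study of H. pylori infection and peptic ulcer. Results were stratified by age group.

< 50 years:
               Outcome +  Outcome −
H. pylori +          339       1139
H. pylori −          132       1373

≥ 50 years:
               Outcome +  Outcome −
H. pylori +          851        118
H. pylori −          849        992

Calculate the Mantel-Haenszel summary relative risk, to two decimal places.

RR_MH = Σ(aᵢ·n₀ᵢ/nᵢ) / Σ(cᵢ·n₁ᵢ/nᵢ), with n₁ᵢ = aᵢ+bᵢ (exposed), n₀ᵢ = cᵢ+dᵢ (unexposed), nᵢ = n₁ᵢ+n₀ᵢ.
Stratum 1 (< 50 years): n₁ = 1478, n₀ = 1505, n = 2983; a·n₀/n = 339·1505/2983 = 171.0342; c·n₁/n = 132·1478/2983 = 65.4026
Stratum 2 (≥ 50 years): n₁ = 969, n₀ = 1841, n = 2810; a·n₀/n = 851·1841/2810 = 557.5413; c·n₁/n = 849·969/2810 = 292.7690
RR_MH = (171.0342 + 557.5413) / (65.4026 + 292.7690) = 728.5755 / 358.1717 = 2.03415

2.03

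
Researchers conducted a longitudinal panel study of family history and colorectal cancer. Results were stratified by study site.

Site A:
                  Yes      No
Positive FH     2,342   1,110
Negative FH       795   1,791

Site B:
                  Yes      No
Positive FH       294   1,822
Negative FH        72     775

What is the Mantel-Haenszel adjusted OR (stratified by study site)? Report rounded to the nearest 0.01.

4.05

OR_MH = Σ(aᵢdᵢ/nᵢ) / Σ(bᵢcᵢ/nᵢ), where nᵢ is the stratum total.
Stratum 1 (Site A): n = 6038; a·d/n = 2342·1791/6038 = 694.6873; b·c/n = 1110·795/6038 = 146.1494
Stratum 2 (Site B): n = 2963; a·d/n = 294·775/2963 = 76.8984; b·c/n = 1822·72/2963 = 44.2740
OR_MH = (694.6873 + 76.8984) / (146.1494 + 44.2740) = 771.5857 / 190.4234 = 4.05195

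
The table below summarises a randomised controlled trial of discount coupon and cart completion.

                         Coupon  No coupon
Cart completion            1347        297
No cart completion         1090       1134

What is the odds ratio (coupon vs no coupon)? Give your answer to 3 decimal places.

Reading the table with exposure as columns: a = 1347 (Coupon, case), b = 1090 (Coupon, non-case), c = 297 (No coupon, case), d = 1134.
OR = (a·d)/(b·c) = (1347 × 1134) / (1090 × 297) = 1527498 / 323730 = 4.71843
The odds of cart completion are about 4.72 times as high in the coupon group.

4.718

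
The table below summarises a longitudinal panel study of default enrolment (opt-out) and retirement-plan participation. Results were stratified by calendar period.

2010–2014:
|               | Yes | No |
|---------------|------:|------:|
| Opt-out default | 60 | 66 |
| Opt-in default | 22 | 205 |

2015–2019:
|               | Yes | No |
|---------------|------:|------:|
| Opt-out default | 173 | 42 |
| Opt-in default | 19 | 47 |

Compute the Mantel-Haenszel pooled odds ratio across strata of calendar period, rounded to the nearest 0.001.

OR_MH = Σ(aᵢdᵢ/nᵢ) / Σ(bᵢcᵢ/nᵢ), where nᵢ is the stratum total.
Stratum 1 (2010–2014): n = 353; a·d/n = 60·205/353 = 34.8442; b·c/n = 66·22/353 = 4.1133
Stratum 2 (2015–2019): n = 281; a·d/n = 173·47/281 = 28.9359; b·c/n = 42·19/281 = 2.8399
OR_MH = (34.8442 + 28.9359) / (4.1133 + 2.8399) = 63.7801 / 6.9532 = 9.17281

9.173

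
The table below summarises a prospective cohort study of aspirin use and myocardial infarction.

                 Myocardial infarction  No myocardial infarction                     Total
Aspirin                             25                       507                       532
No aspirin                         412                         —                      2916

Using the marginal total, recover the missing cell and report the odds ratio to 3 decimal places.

The missing cell is in the unexposed row: 2916 − 412 = 2504.
So a = 25, b = 507, c = 412, d = 2504.
OR = (a·d)/(b·c) = (25 × 2504) / (507 × 412) = 62600 / 208884 = 0.29969

0.300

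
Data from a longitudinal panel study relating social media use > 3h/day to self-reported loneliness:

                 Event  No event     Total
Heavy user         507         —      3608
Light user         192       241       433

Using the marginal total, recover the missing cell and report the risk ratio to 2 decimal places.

0.32

The missing cell is in the exposed row: 3608 − 507 = 3101.
So a = 507, b = 3101, c = 192, d = 241.
RR = [a/(a+b)] / [c/(c+d)] = (507/3608) / (192/433) = 0.14052/0.44342 = 0.31690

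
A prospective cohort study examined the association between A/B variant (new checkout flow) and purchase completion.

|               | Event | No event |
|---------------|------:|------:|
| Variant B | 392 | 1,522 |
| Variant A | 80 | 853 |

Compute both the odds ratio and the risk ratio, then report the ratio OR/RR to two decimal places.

Cells: a = 392, b = 1522, c = 80, d = 853.
OR = (392·853)/(1522·80) = 334376/121760 = 2.74619
Risk in exposed = 392/1914 = 0.20481; risk in unexposed = 80/933 = 0.08574; RR = 2.38856
OR/RR = 2.74619 / 2.38856 = 1.14973
The outcome is not rare, so the OR lies further from 1 than the RR.

1.15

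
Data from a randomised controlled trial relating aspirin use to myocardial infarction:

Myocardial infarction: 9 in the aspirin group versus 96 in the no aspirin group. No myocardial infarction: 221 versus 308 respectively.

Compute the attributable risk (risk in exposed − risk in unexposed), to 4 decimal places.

From the description: a = 9, b = 221, c = 96, d = 308.
Risk in exposed = 9/230 = 0.039130; risk in unexposed = 96/404 = 0.237624.
Risk difference = 0.039130 − 0.237624 = -0.198493

-0.1985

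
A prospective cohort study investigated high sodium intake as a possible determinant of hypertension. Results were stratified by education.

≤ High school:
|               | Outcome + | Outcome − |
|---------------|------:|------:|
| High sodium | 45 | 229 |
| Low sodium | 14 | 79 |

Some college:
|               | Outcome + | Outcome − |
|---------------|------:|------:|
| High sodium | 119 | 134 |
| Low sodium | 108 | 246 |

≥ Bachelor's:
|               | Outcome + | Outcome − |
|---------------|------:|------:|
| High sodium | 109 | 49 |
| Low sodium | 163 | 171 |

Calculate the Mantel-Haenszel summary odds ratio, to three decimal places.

1.963

OR_MH = Σ(aᵢdᵢ/nᵢ) / Σ(bᵢcᵢ/nᵢ), where nᵢ is the stratum total.
Stratum 1 (≤ High school): n = 367; a·d/n = 45·79/367 = 9.6866; b·c/n = 229·14/367 = 8.7357
Stratum 2 (Some college): n = 607; a·d/n = 119·246/607 = 48.2273; b·c/n = 134·108/607 = 23.8418
Stratum 3 (≥ Bachelor's): n = 492; a·d/n = 109·171/492 = 37.8841; b·c/n = 49·163/492 = 16.2337
OR_MH = (9.6866 + 48.2273 + 37.8841) / (8.7357 + 23.8418 + 16.2337) = 95.7981 / 48.8113 = 1.96262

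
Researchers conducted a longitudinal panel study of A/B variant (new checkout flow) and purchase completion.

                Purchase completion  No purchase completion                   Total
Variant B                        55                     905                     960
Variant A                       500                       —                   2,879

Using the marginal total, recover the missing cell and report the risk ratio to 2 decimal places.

0.33

The missing cell is in the unexposed row: 2879 − 500 = 2379.
So a = 55, b = 905, c = 500, d = 2379.
RR = [a/(a+b)] / [c/(c+d)] = (55/960) / (500/2879) = 0.05729/0.17367 = 0.32989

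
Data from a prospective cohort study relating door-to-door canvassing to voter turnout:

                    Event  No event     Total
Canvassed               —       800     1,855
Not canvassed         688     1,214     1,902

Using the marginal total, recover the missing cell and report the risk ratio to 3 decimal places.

1.572

The missing cell is in the exposed row: 1855 − 800 = 1055.
So a = 1055, b = 800, c = 688, d = 1214.
RR = [a/(a+b)] / [c/(c+d)] = (1055/1855) / (688/1902) = 0.56873/0.36172 = 1.57228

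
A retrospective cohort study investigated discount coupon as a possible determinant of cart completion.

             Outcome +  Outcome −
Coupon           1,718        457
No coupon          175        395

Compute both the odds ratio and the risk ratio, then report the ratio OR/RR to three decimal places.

Cells: a = 1718, b = 457, c = 175, d = 395.
OR = (1718·395)/(457·175) = 678610/79975 = 8.48528
Risk in exposed = 1718/2175 = 0.78989; risk in unexposed = 175/570 = 0.30702; RR = 2.57277
OR/RR = 8.48528 / 2.57277 = 3.29811
The outcome is not rare, so the OR lies further from 1 than the RR.

3.298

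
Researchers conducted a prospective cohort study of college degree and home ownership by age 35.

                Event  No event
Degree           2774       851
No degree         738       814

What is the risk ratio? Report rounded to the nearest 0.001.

Cells: a = 2774, b = 851, c = 738, d = 814.
Risk in exposed = 2774/3625 = 0.76524; risk in unexposed = 738/1552 = 0.47552.
RR = 0.76524 / 0.47552 = 1.60929
The risk among the exposed is 1.61 times that among the unexposed.

1.609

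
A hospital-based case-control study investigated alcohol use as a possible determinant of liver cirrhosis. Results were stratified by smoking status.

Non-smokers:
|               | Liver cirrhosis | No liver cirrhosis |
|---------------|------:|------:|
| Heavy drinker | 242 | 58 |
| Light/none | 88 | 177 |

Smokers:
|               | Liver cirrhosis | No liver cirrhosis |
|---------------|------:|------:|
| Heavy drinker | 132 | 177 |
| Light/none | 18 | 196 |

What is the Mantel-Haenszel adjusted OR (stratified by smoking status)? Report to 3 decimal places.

8.283

OR_MH = Σ(aᵢdᵢ/nᵢ) / Σ(bᵢcᵢ/nᵢ), where nᵢ is the stratum total.
Stratum 1 (Non-smokers): n = 565; a·d/n = 242·177/565 = 75.8124; b·c/n = 58·88/565 = 9.0336
Stratum 2 (Smokers): n = 523; a·d/n = 132·196/523 = 49.4685; b·c/n = 177·18/523 = 6.0918
OR_MH = (75.8124 + 49.4685) / (9.0336 + 6.0918) = 125.2808 / 15.1254 = 8.28281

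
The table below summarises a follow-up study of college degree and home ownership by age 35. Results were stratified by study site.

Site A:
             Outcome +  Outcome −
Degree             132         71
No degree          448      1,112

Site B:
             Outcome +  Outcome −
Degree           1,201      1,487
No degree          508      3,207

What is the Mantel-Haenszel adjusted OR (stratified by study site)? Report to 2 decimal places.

OR_MH = Σ(aᵢdᵢ/nᵢ) / Σ(bᵢcᵢ/nᵢ), where nᵢ is the stratum total.
Stratum 1 (Site A): n = 1763; a·d/n = 132·1112/1763 = 83.2581; b·c/n = 71·448/1763 = 18.0420
Stratum 2 (Site B): n = 6403; a·d/n = 1201·3207/6403 = 601.5316; b·c/n = 1487·508/6403 = 117.9753
OR_MH = (83.2581 + 601.5316) / (18.0420 + 117.9753) = 684.7897 / 136.0173 = 5.03458

5.03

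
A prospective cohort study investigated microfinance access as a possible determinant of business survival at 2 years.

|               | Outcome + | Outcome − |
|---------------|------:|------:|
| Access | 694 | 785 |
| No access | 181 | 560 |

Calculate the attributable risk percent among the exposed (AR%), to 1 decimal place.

47.9

Cells: a = 694, b = 785, c = 181, d = 560.
Risk in exposed = 694/1479 = 0.46924; risk in unexposed = 181/741 = 0.24426.
RR = 0.46924/0.24426 = 1.92102
AR% = (RR − 1)/RR × 100 = (1.92102 − 1)/1.92102 × 100 = 47.9442%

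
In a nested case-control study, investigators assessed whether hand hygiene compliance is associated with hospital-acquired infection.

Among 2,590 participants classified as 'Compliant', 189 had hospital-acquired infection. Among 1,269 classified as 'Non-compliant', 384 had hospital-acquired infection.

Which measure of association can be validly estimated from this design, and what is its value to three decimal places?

From the description: a = 189, b = 2401, c = 384, d = 885.
This is a nested case-control study: participants were sampled on outcome status, so risks in the source population cannot be estimated directly — relative risk is not valid here. The odds ratio is the appropriate measure.
OR = (a·d)/(b·c) = (189 × 885) / (2401 × 384) = 167265 / 921984 = 0.18142

0.181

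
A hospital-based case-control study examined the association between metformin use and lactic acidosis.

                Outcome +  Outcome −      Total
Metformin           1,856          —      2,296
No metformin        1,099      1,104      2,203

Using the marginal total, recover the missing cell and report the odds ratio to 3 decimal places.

The missing cell is in the exposed row: 2296 − 1856 = 440.
So a = 1856, b = 440, c = 1099, d = 1104.
OR = (a·d)/(b·c) = (1856 × 1104) / (440 × 1099) = 2049024 / 483560 = 4.23737

4.237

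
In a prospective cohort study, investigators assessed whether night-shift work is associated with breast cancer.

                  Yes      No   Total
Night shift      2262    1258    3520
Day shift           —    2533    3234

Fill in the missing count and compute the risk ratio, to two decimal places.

The missing cell is in the unexposed row: 3234 − 2533 = 701.
So a = 2262, b = 1258, c = 701, d = 2533.
RR = [a/(a+b)] / [c/(c+d)] = (2262/3520) / (701/3234) = 0.64261/0.21676 = 2.96464

2.96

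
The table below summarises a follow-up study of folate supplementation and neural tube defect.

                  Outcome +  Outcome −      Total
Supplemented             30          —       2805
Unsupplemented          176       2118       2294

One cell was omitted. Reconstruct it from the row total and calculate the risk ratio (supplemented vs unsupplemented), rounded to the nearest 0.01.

0.14

The missing cell is in the exposed row: 2805 − 30 = 2775.
So a = 30, b = 2775, c = 176, d = 2118.
RR = [a/(a+b)] / [c/(c+d)] = (30/2805) / (176/2294) = 0.01070/0.07672 = 0.13940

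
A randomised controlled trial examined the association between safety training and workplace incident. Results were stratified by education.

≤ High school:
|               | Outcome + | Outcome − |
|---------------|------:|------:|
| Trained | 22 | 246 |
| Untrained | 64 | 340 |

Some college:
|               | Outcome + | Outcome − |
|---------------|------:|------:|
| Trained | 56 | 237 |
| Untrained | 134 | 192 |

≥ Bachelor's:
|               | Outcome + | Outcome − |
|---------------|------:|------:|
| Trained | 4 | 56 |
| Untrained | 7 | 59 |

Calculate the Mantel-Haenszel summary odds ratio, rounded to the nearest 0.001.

OR_MH = Σ(aᵢdᵢ/nᵢ) / Σ(bᵢcᵢ/nᵢ), where nᵢ is the stratum total.
Stratum 1 (≤ High school): n = 672; a·d/n = 22·340/672 = 11.1310; b·c/n = 246·64/672 = 23.4286
Stratum 2 (Some college): n = 619; a·d/n = 56·192/619 = 17.3700; b·c/n = 237·134/619 = 51.3053
Stratum 3 (≥ Bachelor's): n = 126; a·d/n = 4·59/126 = 1.8730; b·c/n = 56·7/126 = 3.1111
OR_MH = (11.1310 + 17.3700 + 1.8730) / (23.4286 + 51.3053 + 3.1111) = 30.3739 / 77.8450 = 0.39018

0.390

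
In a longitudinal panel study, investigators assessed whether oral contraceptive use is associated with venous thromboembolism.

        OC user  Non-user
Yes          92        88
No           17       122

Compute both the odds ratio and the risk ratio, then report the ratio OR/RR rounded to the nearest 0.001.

3.725

Reading the table with exposure as columns: a = 92 (OC user, case), b = 17 (OC user, non-case), c = 88 (Non-user, case), d = 122.
OR = (92·122)/(17·88) = 11224/1496 = 7.50267
Risk in exposed = 92/109 = 0.84404; risk in unexposed = 88/210 = 0.41905; RR = 2.01418
OR/RR = 7.50267 / 2.01418 = 3.72493
The outcome is not rare, so the OR lies further from 1 than the RR.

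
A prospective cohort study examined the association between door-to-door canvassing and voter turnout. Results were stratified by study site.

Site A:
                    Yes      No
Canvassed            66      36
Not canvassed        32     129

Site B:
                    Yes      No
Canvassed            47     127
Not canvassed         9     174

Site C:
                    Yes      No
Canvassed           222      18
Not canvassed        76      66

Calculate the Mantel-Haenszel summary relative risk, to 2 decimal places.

RR_MH = Σ(aᵢ·n₀ᵢ/nᵢ) / Σ(cᵢ·n₁ᵢ/nᵢ), with n₁ᵢ = aᵢ+bᵢ (exposed), n₀ᵢ = cᵢ+dᵢ (unexposed), nᵢ = n₁ᵢ+n₀ᵢ.
Stratum 1 (Site A): n₁ = 102, n₀ = 161, n = 263; a·n₀/n = 66·161/263 = 40.4030; c·n₁/n = 32·102/263 = 12.4106
Stratum 2 (Site B): n₁ = 174, n₀ = 183, n = 357; a·n₀/n = 47·183/357 = 24.0924; c·n₁/n = 9·174/357 = 4.3866
Stratum 3 (Site C): n₁ = 240, n₀ = 142, n = 382; a·n₀/n = 222·142/382 = 82.5236; c·n₁/n = 76·240/382 = 47.7487
RR_MH = (40.4030 + 24.0924 + 82.5236) / (12.4106 + 4.3866 + 47.7487) = 147.0190 / 64.5459 = 2.27774

2.28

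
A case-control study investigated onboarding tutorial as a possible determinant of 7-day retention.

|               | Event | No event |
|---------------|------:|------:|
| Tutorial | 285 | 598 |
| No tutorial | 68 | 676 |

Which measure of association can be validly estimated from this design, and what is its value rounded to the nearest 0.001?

Cells: a = 285, b = 598, c = 68, d = 676.
This is a case-control study: participants were sampled on outcome status, so risks in the source population cannot be estimated directly — relative risk is not valid here. The odds ratio is the appropriate measure.
OR = (a·d)/(b·c) = (285 × 676) / (598 × 68) = 192660 / 40664 = 4.73785

4.738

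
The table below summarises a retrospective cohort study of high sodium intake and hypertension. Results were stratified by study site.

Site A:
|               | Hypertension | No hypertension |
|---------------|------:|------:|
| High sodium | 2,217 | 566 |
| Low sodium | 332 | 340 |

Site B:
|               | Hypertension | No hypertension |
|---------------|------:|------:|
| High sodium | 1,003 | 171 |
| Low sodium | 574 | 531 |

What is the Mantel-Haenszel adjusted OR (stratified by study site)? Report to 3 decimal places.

OR_MH = Σ(aᵢdᵢ/nᵢ) / Σ(bᵢcᵢ/nᵢ), where nᵢ is the stratum total.
Stratum 1 (Site A): n = 3455; a·d/n = 2217·340/3455 = 218.1708; b·c/n = 566·332/3455 = 54.3884
Stratum 2 (Site B): n = 2279; a·d/n = 1003·531/2279 = 233.6959; b·c/n = 171·574/2279 = 43.0689
OR_MH = (218.1708 + 233.6959) / (54.3884 + 43.0689) = 451.8667 / 97.4573 = 4.63656

4.637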